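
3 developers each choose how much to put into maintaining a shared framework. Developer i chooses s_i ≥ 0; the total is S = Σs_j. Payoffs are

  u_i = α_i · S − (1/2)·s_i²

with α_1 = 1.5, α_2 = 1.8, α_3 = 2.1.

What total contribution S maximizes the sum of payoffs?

Planner FOC: ∂(Σu_j)/∂s_i = (Σα_j) − s_i = 0, so s_i^SO = Σα_j = 5.4 for every i; S^SO = 16.2.

16.2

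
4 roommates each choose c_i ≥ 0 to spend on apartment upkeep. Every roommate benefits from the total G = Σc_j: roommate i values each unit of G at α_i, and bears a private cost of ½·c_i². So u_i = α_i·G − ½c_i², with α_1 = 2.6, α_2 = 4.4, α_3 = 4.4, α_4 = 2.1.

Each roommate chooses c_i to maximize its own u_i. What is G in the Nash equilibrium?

Roommate i's FOC: ∂u_i/∂c_i = α_i − c_i = 0, so c_i* = α_i.
NE contributions = (2.6, 4.4, 4.4, 2.1); G = 13.5.

13.5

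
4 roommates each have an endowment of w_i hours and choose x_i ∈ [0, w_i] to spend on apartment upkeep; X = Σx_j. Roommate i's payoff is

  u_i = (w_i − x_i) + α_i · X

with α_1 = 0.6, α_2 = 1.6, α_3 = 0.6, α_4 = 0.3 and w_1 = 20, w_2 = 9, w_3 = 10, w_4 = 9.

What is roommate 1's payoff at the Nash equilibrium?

25.4

∂u_i/∂x_i = α_i − 1, so roommate i contributes w_i if α_i > 1, else 0.
α_i > 1 for i ∈ {2}; NE contributions (0, 9, 0, 0), X = 9.
u_1 = (20 − 0) + 0.6·9 = 25.4.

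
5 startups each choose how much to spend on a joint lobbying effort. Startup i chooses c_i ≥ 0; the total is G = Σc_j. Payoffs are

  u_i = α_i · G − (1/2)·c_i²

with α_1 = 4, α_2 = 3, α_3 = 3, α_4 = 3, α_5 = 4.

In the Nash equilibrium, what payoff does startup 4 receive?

46.5

Startup i's FOC: ∂u_i/∂c_i = α_i − c_i = 0, so c_i* = α_i.
NE contributions = (4, 3, 3, 3, 4); G = 17.
u_4 = α_4·G − ½·(c_4)² = 3·17 − ½·3² = 46.5.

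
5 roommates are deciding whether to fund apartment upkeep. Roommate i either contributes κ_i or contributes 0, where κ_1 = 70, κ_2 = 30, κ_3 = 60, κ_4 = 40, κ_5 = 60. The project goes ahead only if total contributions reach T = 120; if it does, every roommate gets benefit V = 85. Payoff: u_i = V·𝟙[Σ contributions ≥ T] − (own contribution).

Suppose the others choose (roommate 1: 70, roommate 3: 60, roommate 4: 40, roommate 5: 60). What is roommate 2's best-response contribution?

0

Others' total = 230 ≥ 120; contributing adds cost 30 for no extra benefit.
Best response: 0.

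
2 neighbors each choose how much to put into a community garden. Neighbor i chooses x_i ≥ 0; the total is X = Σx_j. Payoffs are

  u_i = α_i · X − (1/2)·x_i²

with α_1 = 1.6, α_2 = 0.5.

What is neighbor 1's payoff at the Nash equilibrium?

2.08

Neighbor i's FOC: ∂u_i/∂x_i = α_i − x_i = 0, so x_i* = α_i.
NE contributions = (1.6, 0.5); X = 2.1.
u_1 = α_1·X − ½·(x_1)² = 1.6·2.1 − ½·1.6² = 2.08.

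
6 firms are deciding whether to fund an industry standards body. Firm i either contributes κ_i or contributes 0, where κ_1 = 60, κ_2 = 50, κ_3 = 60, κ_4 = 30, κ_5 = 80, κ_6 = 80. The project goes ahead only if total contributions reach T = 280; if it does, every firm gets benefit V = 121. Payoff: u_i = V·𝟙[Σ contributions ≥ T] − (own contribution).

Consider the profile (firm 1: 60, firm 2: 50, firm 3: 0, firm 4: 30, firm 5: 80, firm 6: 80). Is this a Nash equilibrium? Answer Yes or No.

Total = 300 ≥ 280: provided.
Firm 1 (pledges 60, payoff 61): dropping to 0 → total 240, payoff 0. No gain.
Firm 2 (pledges 50, payoff 71): dropping to 0 → total 250, payoff 0. No gain.
Firm 3 (pledges 0, payoff 121): pledging 60 → total 360, payoff 61. No gain.
Firm 4 (pledges 30, payoff 91): dropping to 0 → total 270, payoff 0. No gain.
Firm 5 (pledges 80, payoff 41): dropping to 0 → total 220, payoff 0. No gain.
Firm 6 (pledges 80, payoff 41): dropping to 0 → total 220, payoff 0. No gain.

Yes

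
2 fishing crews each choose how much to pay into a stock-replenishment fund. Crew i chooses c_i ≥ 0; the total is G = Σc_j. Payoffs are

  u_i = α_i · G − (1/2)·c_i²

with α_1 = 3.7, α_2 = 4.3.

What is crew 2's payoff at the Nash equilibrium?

Crew i's FOC: ∂u_i/∂c_i = α_i − c_i = 0, so c_i* = α_i.
NE contributions = (3.7, 4.3); G = 8.
u_2 = α_2·G − ½·(c_2)² = 4.3·8 − ½·4.3² = 25.155.

25.155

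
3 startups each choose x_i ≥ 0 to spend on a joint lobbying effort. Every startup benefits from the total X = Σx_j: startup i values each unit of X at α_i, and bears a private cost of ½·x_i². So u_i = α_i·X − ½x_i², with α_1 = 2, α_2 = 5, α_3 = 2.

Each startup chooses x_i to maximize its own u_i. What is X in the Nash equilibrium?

Startup i's FOC: ∂u_i/∂x_i = α_i − x_i = 0, so x_i* = α_i.
NE contributions = (2, 5, 2); X = 9.

9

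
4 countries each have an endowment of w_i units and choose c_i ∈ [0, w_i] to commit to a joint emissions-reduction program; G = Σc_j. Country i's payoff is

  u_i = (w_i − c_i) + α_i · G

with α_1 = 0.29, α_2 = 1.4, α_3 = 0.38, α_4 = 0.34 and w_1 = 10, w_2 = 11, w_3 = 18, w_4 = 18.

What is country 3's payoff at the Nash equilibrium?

22.18

∂u_i/∂c_i = α_i − 1, so country i contributes w_i if α_i > 1, else 0.
α_i > 1 for i ∈ {2}; NE contributions (0, 11, 0, 0), G = 11.
u_3 = (18 − 0) + 0.38·11 = 22.18.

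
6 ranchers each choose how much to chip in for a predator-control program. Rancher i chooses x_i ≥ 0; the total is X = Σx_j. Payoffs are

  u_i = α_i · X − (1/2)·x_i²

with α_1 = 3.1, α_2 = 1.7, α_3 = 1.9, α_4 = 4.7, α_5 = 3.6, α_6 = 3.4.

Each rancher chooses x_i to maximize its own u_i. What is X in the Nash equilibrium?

18.4

Rancher i's FOC: ∂u_i/∂x_i = α_i − x_i = 0, so x_i* = α_i.
NE contributions = (3.1, 1.7, 1.9, 4.7, 3.6, 3.4); X = 18.4.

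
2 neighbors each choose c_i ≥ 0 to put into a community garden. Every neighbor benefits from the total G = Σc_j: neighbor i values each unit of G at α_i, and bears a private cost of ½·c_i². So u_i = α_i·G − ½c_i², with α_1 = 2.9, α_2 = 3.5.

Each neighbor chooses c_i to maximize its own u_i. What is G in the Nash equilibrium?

Neighbor i's FOC: ∂u_i/∂c_i = α_i − c_i = 0, so c_i* = α_i.
NE contributions = (2.9, 3.5); G = 6.4.

6.4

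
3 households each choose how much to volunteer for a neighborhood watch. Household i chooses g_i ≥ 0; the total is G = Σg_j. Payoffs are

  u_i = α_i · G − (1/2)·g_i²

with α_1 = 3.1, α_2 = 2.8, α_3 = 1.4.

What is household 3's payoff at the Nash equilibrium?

Household i's FOC: ∂u_i/∂g_i = α_i − g_i = 0, so g_i* = α_i.
NE contributions = (3.1, 2.8, 1.4); G = 7.3.
u_3 = α_3·G − ½·(g_3)² = 1.4·7.3 − ½·1.4² = 9.24.

9.24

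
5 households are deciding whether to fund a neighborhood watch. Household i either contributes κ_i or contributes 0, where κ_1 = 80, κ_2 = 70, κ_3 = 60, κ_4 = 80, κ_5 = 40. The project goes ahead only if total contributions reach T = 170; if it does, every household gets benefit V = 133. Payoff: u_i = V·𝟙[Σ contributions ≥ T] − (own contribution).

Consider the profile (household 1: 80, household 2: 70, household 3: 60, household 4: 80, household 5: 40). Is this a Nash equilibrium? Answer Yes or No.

No

Total = 330 ≥ 170: provided.
Household 1 (pledges 80, payoff 53): dropping to 0 → total 250, payoff 133. Profitable deviation.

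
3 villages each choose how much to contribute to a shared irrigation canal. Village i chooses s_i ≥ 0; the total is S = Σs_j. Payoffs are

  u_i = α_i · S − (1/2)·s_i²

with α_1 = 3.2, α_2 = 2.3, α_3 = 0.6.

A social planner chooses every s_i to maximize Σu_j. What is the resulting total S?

18.3

Planner FOC: ∂(Σu_j)/∂s_i = (Σα_j) − s_i = 0, so s_i^SO = Σα_j = 6.1 for every i; S^SO = 18.3.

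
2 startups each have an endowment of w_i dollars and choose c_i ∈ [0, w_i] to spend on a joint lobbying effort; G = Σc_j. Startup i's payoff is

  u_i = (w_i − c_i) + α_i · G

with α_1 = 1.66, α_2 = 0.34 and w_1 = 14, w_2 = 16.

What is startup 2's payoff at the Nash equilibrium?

∂u_i/∂c_i = α_i − 1, so startup i contributes w_i if α_i > 1, else 0.
α_i > 1 for i ∈ {1}; NE contributions (14, 0), G = 14.
u_2 = (16 − 0) + 0.34·14 = 20.76.

20.76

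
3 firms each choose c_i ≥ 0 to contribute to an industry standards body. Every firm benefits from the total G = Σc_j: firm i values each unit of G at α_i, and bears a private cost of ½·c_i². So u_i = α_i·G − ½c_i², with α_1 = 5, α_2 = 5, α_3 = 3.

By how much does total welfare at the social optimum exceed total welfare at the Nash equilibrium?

114

Firm i's FOC: ∂u_i/∂c_i = α_i − c_i = 0, so c_i* = α_i.
NE contributions = (5, 5, 3); G = 13.
W^NE = (Σα)·G − ½Σα_i² = 13² − ½·59 = 139.5.
Planner sets c_i = Σα_j = 13 for every i, so G^SO = 3·13 = 39.
W^SO = (Σα)·G^SO − ½·3·(Σα)² = (3/2)·13² = 253.5.
Deadweight loss = W^SO − W^NE = 114.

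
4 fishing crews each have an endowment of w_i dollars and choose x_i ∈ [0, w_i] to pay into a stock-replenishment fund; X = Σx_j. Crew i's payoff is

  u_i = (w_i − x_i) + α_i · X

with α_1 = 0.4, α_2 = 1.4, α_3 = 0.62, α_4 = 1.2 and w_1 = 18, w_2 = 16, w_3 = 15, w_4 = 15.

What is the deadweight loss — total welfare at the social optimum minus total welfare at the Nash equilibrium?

86.46

∂u_i/∂x_i = α_i − 1, so crew i contributes w_i if α_i > 1, else 0.
α_i > 1 for i ∈ {2, 4}; NE contributions (0, 16, 0, 15), X = 31.
W^NE = Σw_i − X^NE + (Σα_i)·X^NE = 64 + 2.62·31 = 145.22.
Planner: ∂(Σu_j)/∂x_i = Σα_j − 1 = 2.62 > 0, so everyone contributes w_i; X^SO = 64, W^SO = 64 + 2.62·64 = 231.68.
Deadweight loss = 86.46.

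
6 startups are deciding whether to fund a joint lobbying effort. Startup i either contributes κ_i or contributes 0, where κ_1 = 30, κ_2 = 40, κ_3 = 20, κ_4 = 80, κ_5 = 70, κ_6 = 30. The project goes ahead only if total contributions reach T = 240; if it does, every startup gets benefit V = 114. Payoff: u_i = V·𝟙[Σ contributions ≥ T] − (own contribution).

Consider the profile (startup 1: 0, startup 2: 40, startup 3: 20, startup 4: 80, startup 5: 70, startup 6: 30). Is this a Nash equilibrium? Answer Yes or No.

Total = 240 ≥ 240: provided.
Startup 1 (pledges 0, payoff 114): pledging 30 → total 270, payoff 84. No gain.
Startup 2 (pledges 40, payoff 74): dropping to 0 → total 200, payoff 0. No gain.
Startup 3 (pledges 20, payoff 94): dropping to 0 → total 220, payoff 0. No gain.
Startup 4 (pledges 80, payoff 34): dropping to 0 → total 160, payoff 0. No gain.
Startup 5 (pledges 70, payoff 44): dropping to 0 → total 170, payoff 0. No gain.
Startup 6 (pledges 30, payoff 84): dropping to 0 → total 210, payoff 0. No gain.

Yes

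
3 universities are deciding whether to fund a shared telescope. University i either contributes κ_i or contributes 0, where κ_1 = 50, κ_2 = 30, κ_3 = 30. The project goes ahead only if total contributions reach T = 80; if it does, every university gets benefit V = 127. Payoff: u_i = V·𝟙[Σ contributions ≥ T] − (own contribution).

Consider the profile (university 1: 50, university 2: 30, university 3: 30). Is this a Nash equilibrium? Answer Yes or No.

No

Total = 110 ≥ 80: provided.
University 1 (pledges 50, payoff 77): dropping to 0 → total 60, payoff 0. No gain.
University 2 (pledges 30, payoff 97): dropping to 0 → total 80, payoff 127. Profitable deviation.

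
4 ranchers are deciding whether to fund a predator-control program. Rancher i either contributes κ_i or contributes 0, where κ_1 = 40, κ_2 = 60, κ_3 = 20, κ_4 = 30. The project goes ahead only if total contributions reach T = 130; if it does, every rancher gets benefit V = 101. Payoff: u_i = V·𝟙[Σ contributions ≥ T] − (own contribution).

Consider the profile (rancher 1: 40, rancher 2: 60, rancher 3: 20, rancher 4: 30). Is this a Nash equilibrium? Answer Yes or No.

Total = 150 ≥ 130: provided.
Rancher 1 (pledges 40, payoff 61): dropping to 0 → total 110, payoff 0. No gain.
Rancher 2 (pledges 60, payoff 41): dropping to 0 → total 90, payoff 0. No gain.
Rancher 3 (pledges 20, payoff 81): dropping to 0 → total 130, payoff 101. Profitable deviation.

No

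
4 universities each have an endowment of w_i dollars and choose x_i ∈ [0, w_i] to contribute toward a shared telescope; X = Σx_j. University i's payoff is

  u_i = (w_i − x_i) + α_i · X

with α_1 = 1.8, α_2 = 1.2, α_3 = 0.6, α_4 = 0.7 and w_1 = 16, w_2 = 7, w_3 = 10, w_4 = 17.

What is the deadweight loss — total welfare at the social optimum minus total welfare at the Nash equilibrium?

89.1

∂u_i/∂x_i = α_i − 1, so university i contributes w_i if α_i > 1, else 0.
α_i > 1 for i ∈ {1, 2}; NE contributions (16, 7, 0, 0), X = 23.
W^NE = Σw_i − X^NE + (Σα_i)·X^NE = 50 + 3.3·23 = 125.9.
Planner: ∂(Σu_j)/∂x_i = Σα_j − 1 = 3.3 > 0, so everyone contributes w_i; X^SO = 50, W^SO = 50 + 3.3·50 = 215.
Deadweight loss = 89.1.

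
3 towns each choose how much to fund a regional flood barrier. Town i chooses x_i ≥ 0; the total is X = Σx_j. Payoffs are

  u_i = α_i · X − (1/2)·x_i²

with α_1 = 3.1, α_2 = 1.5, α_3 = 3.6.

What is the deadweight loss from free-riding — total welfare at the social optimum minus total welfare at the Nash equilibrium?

46.03

Town i's FOC: ∂u_i/∂x_i = α_i − x_i = 0, so x_i* = α_i.
NE contributions = (3.1, 1.5, 3.6); X = 8.2.
W^NE = (Σα)·X − ½Σα_i² = 8.2² − ½·24.82 = 54.83.
Planner sets x_i = Σα_j = 8.2 for every i, so X^SO = 3·8.2 = 24.6.
W^SO = (Σα)·X^SO − ½·3·(Σα)² = (3/2)·8.2² = 100.86.
Deadweight loss = W^SO − W^NE = 46.03.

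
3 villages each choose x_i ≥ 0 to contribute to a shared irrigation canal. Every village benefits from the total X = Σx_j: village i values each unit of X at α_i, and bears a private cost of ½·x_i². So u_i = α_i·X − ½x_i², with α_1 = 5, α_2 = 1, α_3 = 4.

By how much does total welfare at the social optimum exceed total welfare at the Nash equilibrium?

71

Village i's FOC: ∂u_i/∂x_i = α_i − x_i = 0, so x_i* = α_i.
NE contributions = (5, 1, 4); X = 10.
W^NE = (Σα)·X − ½Σα_i² = 10² − ½·42 = 79.
Planner sets x_i = Σα_j = 10 for every i, so X^SO = 3·10 = 30.
W^SO = (Σα)·X^SO − ½·3·(Σα)² = (3/2)·10² = 150.
Deadweight loss = W^SO − W^NE = 71.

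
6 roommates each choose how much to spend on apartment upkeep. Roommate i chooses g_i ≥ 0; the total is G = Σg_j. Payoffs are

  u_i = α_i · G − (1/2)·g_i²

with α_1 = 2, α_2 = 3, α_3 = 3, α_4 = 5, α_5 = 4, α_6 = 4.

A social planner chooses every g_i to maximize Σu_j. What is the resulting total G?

Planner FOC: ∂(Σu_j)/∂g_i = (Σα_j) − g_i = 0, so g_i^SO = Σα_j = 21 for every i; G^SO = 126.

126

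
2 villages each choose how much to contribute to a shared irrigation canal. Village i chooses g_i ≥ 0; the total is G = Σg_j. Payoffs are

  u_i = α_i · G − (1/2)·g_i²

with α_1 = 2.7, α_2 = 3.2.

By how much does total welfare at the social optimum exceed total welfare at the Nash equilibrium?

8.765

Village i's FOC: ∂u_i/∂g_i = α_i − g_i = 0, so g_i* = α_i.
NE contributions = (2.7, 3.2); G = 5.9.
W^NE = (Σα)·G − ½Σα_i² = 5.9² − ½·17.53 = 26.045.
Planner sets g_i = Σα_j = 5.9 for every i, so G^SO = 2·5.9 = 11.8.
W^SO = (Σα)·G^SO − ½·2·(Σα)² = (2/2)·5.9² = 34.81.
Deadweight loss = W^SO − W^NE = 8.765.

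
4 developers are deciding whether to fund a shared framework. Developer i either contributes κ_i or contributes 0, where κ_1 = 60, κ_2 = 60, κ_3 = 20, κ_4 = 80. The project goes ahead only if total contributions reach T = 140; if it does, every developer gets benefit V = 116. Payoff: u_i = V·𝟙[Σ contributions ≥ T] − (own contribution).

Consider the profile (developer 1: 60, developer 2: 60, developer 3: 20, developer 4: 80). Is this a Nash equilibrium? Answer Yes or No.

Total = 220 ≥ 140: provided.
Developer 1 (pledges 60, payoff 56): dropping to 0 → total 160, payoff 116. Profitable deviation.

No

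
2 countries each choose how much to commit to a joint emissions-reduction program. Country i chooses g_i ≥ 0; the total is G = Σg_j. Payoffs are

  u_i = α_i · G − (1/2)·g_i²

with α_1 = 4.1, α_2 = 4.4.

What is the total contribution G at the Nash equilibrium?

Country i's FOC: ∂u_i/∂g_i = α_i − g_i = 0, so g_i* = α_i.
NE contributions = (4.1, 4.4); G = 8.5.

8.5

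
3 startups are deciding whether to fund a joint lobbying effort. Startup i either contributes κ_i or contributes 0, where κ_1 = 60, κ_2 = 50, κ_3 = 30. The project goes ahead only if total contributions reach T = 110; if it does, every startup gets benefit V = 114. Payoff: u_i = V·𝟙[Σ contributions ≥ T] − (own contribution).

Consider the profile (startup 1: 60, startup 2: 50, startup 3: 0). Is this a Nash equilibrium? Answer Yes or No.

Yes

Total = 110 ≥ 110: provided.
Startup 1 (pledges 60, payoff 54): dropping to 0 → total 50, payoff 0. No gain.
Startup 2 (pledges 50, payoff 64): dropping to 0 → total 60, payoff 0. No gain.
Startup 3 (pledges 0, payoff 114): pledging 30 → total 140, payoff 84. No gain.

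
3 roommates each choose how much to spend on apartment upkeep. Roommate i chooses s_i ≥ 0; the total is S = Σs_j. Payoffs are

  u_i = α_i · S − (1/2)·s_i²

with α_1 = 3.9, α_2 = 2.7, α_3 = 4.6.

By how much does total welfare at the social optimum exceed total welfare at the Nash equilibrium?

84.55

Roommate i's FOC: ∂u_i/∂s_i = α_i − s_i = 0, so s_i* = α_i.
NE contributions = (3.9, 2.7, 4.6); S = 11.2.
W^NE = (Σα)·S − ½Σα_i² = 11.2² − ½·43.66 = 103.61.
Planner sets s_i = Σα_j = 11.2 for every i, so S^SO = 3·11.2 = 33.6.
W^SO = (Σα)·S^SO − ½·3·(Σα)² = (3/2)·11.2² = 188.16.
Deadweight loss = W^SO − W^NE = 84.55.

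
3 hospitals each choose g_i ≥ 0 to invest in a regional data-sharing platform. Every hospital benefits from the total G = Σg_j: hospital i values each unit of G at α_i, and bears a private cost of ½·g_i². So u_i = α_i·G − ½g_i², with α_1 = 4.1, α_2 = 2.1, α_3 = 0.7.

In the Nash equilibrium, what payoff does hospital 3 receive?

Hospital i's FOC: ∂u_i/∂g_i = α_i − g_i = 0, so g_i* = α_i.
NE contributions = (4.1, 2.1, 0.7); G = 6.9.
u_3 = α_3·G − ½·(g_3)² = 0.7·6.9 − ½·0.7² = 4.585.

4.585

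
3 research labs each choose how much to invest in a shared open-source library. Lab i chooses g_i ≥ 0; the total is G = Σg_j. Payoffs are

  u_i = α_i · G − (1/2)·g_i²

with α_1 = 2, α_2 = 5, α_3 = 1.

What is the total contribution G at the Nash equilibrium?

Lab i's FOC: ∂u_i/∂g_i = α_i − g_i = 0, so g_i* = α_i.
NE contributions = (2, 5, 1); G = 8.

8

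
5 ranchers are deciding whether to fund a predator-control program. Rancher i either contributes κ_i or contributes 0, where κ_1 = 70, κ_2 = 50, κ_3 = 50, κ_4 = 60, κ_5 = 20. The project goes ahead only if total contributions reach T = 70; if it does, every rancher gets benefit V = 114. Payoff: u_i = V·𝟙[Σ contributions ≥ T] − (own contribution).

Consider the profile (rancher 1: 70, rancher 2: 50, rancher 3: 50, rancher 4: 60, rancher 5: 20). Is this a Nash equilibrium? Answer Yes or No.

Total = 250 ≥ 70: provided.
Rancher 1 (pledges 70, payoff 44): dropping to 0 → total 180, payoff 114. Profitable deviation.

No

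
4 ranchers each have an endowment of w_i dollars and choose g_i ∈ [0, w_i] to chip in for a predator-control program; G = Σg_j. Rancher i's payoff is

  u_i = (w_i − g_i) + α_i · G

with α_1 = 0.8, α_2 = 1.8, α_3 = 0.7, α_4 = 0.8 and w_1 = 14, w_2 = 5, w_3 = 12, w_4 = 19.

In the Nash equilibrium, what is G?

5

∂u_i/∂g_i = α_i − 1, so rancher i contributes w_i if α_i > 1, else 0.
α_i > 1 for i ∈ {2}; NE contributions (0, 5, 0, 0), G = 5.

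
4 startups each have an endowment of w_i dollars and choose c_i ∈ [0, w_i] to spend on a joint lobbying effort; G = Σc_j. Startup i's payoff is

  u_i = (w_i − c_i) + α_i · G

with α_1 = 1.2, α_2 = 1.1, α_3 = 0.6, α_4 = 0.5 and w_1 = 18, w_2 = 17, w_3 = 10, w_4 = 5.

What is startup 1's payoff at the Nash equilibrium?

42

∂u_i/∂c_i = α_i − 1, so startup i contributes w_i if α_i > 1, else 0.
α_i > 1 for i ∈ {1, 2}; NE contributions (18, 17, 0, 0), G = 35.
u_1 = (18 − 18) + 1.2·35 = 42.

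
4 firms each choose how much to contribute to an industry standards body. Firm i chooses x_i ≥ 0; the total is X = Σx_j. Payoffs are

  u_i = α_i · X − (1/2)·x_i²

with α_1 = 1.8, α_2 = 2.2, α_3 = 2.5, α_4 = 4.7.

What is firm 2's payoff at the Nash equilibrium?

22.22

Firm i's FOC: ∂u_i/∂x_i = α_i − x_i = 0, so x_i* = α_i.
NE contributions = (1.8, 2.2, 2.5, 4.7); X = 11.2.
u_2 = α_2·X − ½·(x_2)² = 2.2·11.2 − ½·2.2² = 22.22.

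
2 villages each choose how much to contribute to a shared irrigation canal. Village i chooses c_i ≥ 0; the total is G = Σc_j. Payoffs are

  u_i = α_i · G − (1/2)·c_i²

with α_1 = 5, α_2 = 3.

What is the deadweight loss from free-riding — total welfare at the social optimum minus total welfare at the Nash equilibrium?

17

Village i's FOC: ∂u_i/∂c_i = α_i − c_i = 0, so c_i* = α_i.
NE contributions = (5, 3); G = 8.
W^NE = (Σα)·G − ½Σα_i² = 8² − ½·34 = 47.
Planner sets c_i = Σα_j = 8 for every i, so G^SO = 2·8 = 16.
W^SO = (Σα)·G^SO − ½·2·(Σα)² = (2/2)·8² = 64.
Deadweight loss = W^SO − W^NE = 17.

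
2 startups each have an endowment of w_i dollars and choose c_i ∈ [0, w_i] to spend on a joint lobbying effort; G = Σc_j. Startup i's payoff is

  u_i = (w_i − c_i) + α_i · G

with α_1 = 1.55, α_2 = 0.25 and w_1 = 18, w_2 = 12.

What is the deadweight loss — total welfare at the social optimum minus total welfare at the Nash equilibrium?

9.6

∂u_i/∂c_i = α_i − 1, so startup i contributes w_i if α_i > 1, else 0.
α_i > 1 for i ∈ {1}; NE contributions (18, 0), G = 18.
W^NE = Σw_i − G^NE + (Σα_i)·G^NE = 30 + 0.8·18 = 44.4.
Planner: ∂(Σu_j)/∂c_i = Σα_j − 1 = 0.8 > 0, so everyone contributes w_i; G^SO = 30, W^SO = 30 + 0.8·30 = 54.
Deadweight loss = 9.6.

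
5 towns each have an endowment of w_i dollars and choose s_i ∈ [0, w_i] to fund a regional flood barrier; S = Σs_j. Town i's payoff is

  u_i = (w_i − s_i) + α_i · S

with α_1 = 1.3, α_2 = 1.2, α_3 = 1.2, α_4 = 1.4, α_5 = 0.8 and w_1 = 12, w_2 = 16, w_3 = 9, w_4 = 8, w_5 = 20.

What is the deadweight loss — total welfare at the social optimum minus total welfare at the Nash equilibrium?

∂u_i/∂s_i = α_i − 1, so town i contributes w_i if α_i > 1, else 0.
α_i > 1 for i ∈ {1, 2, 3, 4}; NE contributions (12, 16, 9, 8, 0), S = 45.
W^NE = Σw_i − S^NE + (Σα_i)·S^NE = 65 + 4.9·45 = 285.5.
Planner: ∂(Σu_j)/∂s_i = Σα_j − 1 = 4.9 > 0, so everyone contributes w_i; S^SO = 65, W^SO = 65 + 4.9·65 = 383.5.
Deadweight loss = 98.

98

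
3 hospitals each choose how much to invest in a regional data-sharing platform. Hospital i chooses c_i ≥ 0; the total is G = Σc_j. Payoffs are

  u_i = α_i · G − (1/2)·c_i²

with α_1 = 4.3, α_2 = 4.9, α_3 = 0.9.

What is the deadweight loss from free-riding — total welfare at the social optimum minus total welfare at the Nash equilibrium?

Hospital i's FOC: ∂u_i/∂c_i = α_i − c_i = 0, so c_i* = α_i.
NE contributions = (4.3, 4.9, 0.9); G = 10.1.
W^NE = (Σα)·G − ½Σα_i² = 10.1² − ½·43.31 = 80.355.
Planner sets c_i = Σα_j = 10.1 for every i, so G^SO = 3·10.1 = 30.3.
W^SO = (Σα)·G^SO − ½·3·(Σα)² = (3/2)·10.1² = 153.015.
Deadweight loss = W^SO − W^NE = 72.66.

72.66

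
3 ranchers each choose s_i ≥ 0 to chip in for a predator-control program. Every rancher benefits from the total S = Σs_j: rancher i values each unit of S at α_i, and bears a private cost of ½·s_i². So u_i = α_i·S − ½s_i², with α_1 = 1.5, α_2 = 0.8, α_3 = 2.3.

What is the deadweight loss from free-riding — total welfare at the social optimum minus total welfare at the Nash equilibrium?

Rancher i's FOC: ∂u_i/∂s_i = α_i − s_i = 0, so s_i* = α_i.
NE contributions = (1.5, 0.8, 2.3); S = 4.6.
W^NE = (Σα)·S − ½Σα_i² = 4.6² − ½·8.18 = 17.07.
Planner sets s_i = Σα_j = 4.6 for every i, so S^SO = 3·4.6 = 13.8.
W^SO = (Σα)·S^SO − ½·3·(Σα)² = (3/2)·4.6² = 31.74.
Deadweight loss = W^SO − W^NE = 14.67.

14.67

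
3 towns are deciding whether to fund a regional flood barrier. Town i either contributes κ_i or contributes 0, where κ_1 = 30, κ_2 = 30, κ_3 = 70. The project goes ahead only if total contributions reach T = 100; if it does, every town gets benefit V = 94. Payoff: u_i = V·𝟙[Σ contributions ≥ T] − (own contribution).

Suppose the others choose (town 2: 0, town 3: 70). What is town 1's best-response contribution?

30

Others' total = 70. Contributing 30 brings total to 100 ≥ 100: gain V − κ_1 = 64.
Best response: 30.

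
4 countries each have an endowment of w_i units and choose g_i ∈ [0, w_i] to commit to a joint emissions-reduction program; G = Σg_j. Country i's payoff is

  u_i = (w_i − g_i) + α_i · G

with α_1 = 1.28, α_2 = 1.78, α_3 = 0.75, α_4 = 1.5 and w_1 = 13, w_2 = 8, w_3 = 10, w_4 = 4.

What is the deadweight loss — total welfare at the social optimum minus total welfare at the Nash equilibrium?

∂u_i/∂g_i = α_i − 1, so country i contributes w_i if α_i > 1, else 0.
α_i > 1 for i ∈ {1, 2, 4}; NE contributions (13, 8, 0, 4), G = 25.
W^NE = Σw_i − G^NE + (Σα_i)·G^NE = 35 + 4.31·25 = 142.75.
Planner: ∂(Σu_j)/∂g_i = Σα_j − 1 = 4.31 > 0, so everyone contributes w_i; G^SO = 35, W^SO = 35 + 4.31·35 = 185.85.
Deadweight loss = 43.1.

43.1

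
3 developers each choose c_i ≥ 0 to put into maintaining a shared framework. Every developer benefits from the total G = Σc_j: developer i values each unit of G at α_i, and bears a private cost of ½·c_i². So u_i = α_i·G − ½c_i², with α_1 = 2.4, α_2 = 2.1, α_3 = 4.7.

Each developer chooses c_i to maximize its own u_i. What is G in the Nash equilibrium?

9.2

Developer i's FOC: ∂u_i/∂c_i = α_i − c_i = 0, so c_i* = α_i.
NE contributions = (2.4, 2.1, 4.7); G = 9.2.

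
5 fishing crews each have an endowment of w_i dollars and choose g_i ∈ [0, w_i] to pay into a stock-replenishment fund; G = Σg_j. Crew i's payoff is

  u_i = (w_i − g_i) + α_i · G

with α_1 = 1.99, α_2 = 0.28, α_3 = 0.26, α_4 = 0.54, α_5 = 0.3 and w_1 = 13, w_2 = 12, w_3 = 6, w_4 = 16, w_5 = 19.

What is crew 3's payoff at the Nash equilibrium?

9.38

∂u_i/∂g_i = α_i − 1, so crew i contributes w_i if α_i > 1, else 0.
α_i > 1 for i ∈ {1}; NE contributions (13, 0, 0, 0, 0), G = 13.
u_3 = (6 − 0) + 0.26·13 = 9.38.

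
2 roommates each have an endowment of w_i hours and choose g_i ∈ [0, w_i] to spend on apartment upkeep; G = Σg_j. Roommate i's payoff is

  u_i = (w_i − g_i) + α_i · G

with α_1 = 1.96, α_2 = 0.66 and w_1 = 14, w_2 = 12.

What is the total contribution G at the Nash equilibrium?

14

∂u_i/∂g_i = α_i − 1, so roommate i contributes w_i if α_i > 1, else 0.
α_i > 1 for i ∈ {1}; NE contributions (14, 0), G = 14.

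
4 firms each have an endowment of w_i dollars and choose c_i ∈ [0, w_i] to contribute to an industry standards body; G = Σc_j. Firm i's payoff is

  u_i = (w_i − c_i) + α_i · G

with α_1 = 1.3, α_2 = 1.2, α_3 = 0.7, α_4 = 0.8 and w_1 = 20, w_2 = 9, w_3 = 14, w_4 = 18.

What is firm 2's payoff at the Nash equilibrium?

∂u_i/∂c_i = α_i − 1, so firm i contributes w_i if α_i > 1, else 0.
α_i > 1 for i ∈ {1, 2}; NE contributions (20, 9, 0, 0), G = 29.
u_2 = (9 − 9) + 1.2·29 = 34.8.

34.8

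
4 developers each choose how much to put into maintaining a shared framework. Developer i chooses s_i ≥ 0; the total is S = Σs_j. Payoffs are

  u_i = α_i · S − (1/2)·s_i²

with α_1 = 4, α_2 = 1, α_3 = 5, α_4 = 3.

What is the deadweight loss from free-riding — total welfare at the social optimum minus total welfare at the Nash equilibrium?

Developer i's FOC: ∂u_i/∂s_i = α_i − s_i = 0, so s_i* = α_i.
NE contributions = (4, 1, 5, 3); S = 13.
W^NE = (Σα)·S − ½Σα_i² = 13² − ½·51 = 143.5.
Planner sets s_i = Σα_j = 13 for every i, so S^SO = 4·13 = 52.
W^SO = (Σα)·S^SO − ½·4·(Σα)² = (4/2)·13² = 338.
Deadweight loss = W^SO − W^NE = 194.5.

194.5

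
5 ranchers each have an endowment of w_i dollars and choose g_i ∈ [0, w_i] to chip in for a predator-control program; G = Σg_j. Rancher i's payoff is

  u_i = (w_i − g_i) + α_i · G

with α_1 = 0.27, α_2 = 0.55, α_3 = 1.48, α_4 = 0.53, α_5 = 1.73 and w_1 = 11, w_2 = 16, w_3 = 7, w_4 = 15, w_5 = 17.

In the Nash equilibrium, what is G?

∂u_i/∂g_i = α_i − 1, so rancher i contributes w_i if α_i > 1, else 0.
α_i > 1 for i ∈ {3, 5}; NE contributions (0, 0, 7, 0, 17), G = 24.

24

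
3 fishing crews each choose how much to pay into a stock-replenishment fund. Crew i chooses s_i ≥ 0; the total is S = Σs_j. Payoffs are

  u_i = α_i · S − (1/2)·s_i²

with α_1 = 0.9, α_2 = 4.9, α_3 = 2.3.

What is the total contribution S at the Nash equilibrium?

8.1

Crew i's FOC: ∂u_i/∂s_i = α_i − s_i = 0, so s_i* = α_i.
NE contributions = (0.9, 4.9, 2.3); S = 8.1.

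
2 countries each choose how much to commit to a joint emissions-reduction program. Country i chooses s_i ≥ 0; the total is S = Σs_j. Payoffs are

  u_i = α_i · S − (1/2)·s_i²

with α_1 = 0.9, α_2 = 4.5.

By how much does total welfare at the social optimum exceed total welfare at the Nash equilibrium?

Country i's FOC: ∂u_i/∂s_i = α_i − s_i = 0, so s_i* = α_i.
NE contributions = (0.9, 4.5); S = 5.4.
W^NE = (Σα)·S − ½Σα_i² = 5.4² − ½·21.06 = 18.63.
Planner sets s_i = Σα_j = 5.4 for every i, so S^SO = 2·5.4 = 10.8.
W^SO = (Σα)·S^SO − ½·2·(Σα)² = (2/2)·5.4² = 29.16.
Deadweight loss = W^SO − W^NE = 10.53.

10.53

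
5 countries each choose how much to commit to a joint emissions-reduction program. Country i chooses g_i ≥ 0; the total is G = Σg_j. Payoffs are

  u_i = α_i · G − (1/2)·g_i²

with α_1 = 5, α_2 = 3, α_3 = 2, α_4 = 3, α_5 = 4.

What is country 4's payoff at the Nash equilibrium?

Country i's FOC: ∂u_i/∂g_i = α_i − g_i = 0, so g_i* = α_i.
NE contributions = (5, 3, 2, 3, 4); G = 17.
u_4 = α_4·G − ½·(g_4)² = 3·17 − ½·3² = 46.5.

46.5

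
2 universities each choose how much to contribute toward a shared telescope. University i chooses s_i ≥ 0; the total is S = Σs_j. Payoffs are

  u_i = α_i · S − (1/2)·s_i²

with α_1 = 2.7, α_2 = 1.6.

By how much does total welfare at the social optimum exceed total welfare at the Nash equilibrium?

4.925

University i's FOC: ∂u_i/∂s_i = α_i − s_i = 0, so s_i* = α_i.
NE contributions = (2.7, 1.6); S = 4.3.
W^NE = (Σα)·S − ½Σα_i² = 4.3² − ½·9.85 = 13.565.
Planner sets s_i = Σα_j = 4.3 for every i, so S^SO = 2·4.3 = 8.6.
W^SO = (Σα)·S^SO − ½·2·(Σα)² = (2/2)·4.3² = 18.49.
Deadweight loss = W^SO − W^NE = 4.925.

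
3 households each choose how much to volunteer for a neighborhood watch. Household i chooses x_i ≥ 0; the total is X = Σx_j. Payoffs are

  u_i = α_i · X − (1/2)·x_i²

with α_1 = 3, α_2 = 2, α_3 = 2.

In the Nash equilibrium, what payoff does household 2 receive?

Household i's FOC: ∂u_i/∂x_i = α_i − x_i = 0, so x_i* = α_i.
NE contributions = (3, 2, 2); X = 7.
u_2 = α_2·X − ½·(x_2)² = 2·7 − ½·2² = 12.

12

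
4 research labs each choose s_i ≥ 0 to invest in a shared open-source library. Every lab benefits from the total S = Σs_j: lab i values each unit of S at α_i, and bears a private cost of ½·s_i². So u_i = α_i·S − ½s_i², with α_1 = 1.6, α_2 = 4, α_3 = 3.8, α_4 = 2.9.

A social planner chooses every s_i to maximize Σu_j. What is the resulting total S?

Planner FOC: ∂(Σu_j)/∂s_i = (Σα_j) − s_i = 0, so s_i^SO = Σα_j = 12.3 for every i; S^SO = 49.2.

49.2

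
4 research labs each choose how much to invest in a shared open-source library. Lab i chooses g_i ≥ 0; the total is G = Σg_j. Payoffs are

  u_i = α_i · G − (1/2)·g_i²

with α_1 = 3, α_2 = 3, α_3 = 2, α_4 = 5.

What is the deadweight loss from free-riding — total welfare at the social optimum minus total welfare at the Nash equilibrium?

Lab i's FOC: ∂u_i/∂g_i = α_i − g_i = 0, so g_i* = α_i.
NE contributions = (3, 3, 2, 5); G = 13.
W^NE = (Σα)·G − ½Σα_i² = 13² − ½·47 = 145.5.
Planner sets g_i = Σα_j = 13 for every i, so G^SO = 4·13 = 52.
W^SO = (Σα)·G^SO − ½·4·(Σα)² = (4/2)·13² = 338.
Deadweight loss = W^SO − W^NE = 192.5.

192.5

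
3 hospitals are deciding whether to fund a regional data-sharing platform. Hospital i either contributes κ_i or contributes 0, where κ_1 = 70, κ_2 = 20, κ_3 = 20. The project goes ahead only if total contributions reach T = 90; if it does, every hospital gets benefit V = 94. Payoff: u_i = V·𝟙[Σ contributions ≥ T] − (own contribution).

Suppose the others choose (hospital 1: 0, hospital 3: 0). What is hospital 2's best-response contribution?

Others' total = 0. Even contributing 20 gives 20 < 90: no benefit either way.
Best response: 0.

0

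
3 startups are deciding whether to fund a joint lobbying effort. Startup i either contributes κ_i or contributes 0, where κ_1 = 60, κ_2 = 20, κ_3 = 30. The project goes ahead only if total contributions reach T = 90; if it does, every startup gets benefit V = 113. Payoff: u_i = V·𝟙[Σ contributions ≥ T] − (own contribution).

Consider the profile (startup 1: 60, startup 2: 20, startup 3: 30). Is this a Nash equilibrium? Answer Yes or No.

No

Total = 110 ≥ 90: provided.
Startup 1 (pledges 60, payoff 53): dropping to 0 → total 50, payoff 0. No gain.
Startup 2 (pledges 20, payoff 93): dropping to 0 → total 90, payoff 113. Profitable deviation.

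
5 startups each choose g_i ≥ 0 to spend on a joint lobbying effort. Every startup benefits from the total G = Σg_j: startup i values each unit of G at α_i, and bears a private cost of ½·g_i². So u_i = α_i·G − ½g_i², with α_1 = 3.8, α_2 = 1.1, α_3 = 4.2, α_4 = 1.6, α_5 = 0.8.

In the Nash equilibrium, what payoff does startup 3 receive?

Startup i's FOC: ∂u_i/∂g_i = α_i − g_i = 0, so g_i* = α_i.
NE contributions = (3.8, 1.1, 4.2, 1.6, 0.8); G = 11.5.
u_3 = α_3·G − ½·(g_3)² = 4.2·11.5 − ½·4.2² = 39.48.

39.48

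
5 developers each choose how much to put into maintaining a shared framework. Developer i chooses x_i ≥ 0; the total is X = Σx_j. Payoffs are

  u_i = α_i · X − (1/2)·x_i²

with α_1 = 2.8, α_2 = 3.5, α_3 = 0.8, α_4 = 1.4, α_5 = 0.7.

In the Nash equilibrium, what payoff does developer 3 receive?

Developer i's FOC: ∂u_i/∂x_i = α_i − x_i = 0, so x_i* = α_i.
NE contributions = (2.8, 3.5, 0.8, 1.4, 0.7); X = 9.2.
u_3 = α_3·X − ½·(x_3)² = 0.8·9.2 − ½·0.8² = 7.04.

7.04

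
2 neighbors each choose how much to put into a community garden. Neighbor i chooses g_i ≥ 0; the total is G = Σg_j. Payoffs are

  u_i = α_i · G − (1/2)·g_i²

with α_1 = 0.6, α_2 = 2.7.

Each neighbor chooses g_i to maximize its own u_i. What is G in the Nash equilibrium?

3.3

Neighbor i's FOC: ∂u_i/∂g_i = α_i − g_i = 0, so g_i* = α_i.
NE contributions = (0.6, 2.7); G = 3.3.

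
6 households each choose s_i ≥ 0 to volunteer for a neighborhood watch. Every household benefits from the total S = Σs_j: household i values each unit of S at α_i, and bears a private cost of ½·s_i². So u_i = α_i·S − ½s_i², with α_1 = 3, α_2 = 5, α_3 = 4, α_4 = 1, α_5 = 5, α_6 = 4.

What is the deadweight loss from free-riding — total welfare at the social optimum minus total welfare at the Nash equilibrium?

1014

Household i's FOC: ∂u_i/∂s_i = α_i − s_i = 0, so s_i* = α_i.
NE contributions = (3, 5, 4, 1, 5, 4); S = 22.
W^NE = (Σα)·S − ½Σα_i² = 22² − ½·92 = 438.
Planner sets s_i = Σα_j = 22 for every i, so S^SO = 6·22 = 132.
W^SO = (Σα)·S^SO − ½·6·(Σα)² = (6/2)·22² = 1452.
Deadweight loss = W^SO − W^NE = 1014.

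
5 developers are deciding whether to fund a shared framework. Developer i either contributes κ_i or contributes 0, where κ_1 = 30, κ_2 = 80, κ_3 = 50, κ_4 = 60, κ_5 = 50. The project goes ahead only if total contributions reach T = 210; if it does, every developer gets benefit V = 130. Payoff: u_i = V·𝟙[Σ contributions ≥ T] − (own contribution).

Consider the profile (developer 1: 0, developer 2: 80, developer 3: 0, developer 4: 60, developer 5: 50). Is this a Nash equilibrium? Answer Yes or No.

No

Total = 190 < 210: not provided.
Developer 1 (pledges 0, payoff 0): pledging 30 → total 220, payoff 100. Profitable deviation.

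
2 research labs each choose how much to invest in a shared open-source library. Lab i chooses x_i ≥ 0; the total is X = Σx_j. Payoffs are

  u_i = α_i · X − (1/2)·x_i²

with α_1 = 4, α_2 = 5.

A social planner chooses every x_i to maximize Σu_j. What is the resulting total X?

Planner FOC: ∂(Σu_j)/∂x_i = (Σα_j) − x_i = 0, so x_i^SO = Σα_j = 9 for every i; X^SO = 18.

18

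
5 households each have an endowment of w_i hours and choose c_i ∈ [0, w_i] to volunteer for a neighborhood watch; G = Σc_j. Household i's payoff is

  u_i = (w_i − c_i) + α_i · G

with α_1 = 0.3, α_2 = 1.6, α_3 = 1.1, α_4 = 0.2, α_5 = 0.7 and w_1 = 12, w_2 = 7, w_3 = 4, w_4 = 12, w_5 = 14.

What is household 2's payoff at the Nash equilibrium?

17.6

∂u_i/∂c_i = α_i − 1, so household i contributes w_i if α_i > 1, else 0.
α_i > 1 for i ∈ {2, 3}; NE contributions (0, 7, 4, 0, 0), G = 11.
u_2 = (7 − 7) + 1.6·11 = 17.6.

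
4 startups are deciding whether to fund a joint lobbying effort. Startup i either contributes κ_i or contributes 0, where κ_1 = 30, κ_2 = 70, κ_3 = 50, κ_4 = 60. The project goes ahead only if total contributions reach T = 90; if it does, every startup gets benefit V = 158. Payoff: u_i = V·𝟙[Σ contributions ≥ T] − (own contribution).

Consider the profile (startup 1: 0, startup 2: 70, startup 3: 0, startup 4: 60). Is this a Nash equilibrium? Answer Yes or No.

Yes

Total = 130 ≥ 90: provided.
Startup 1 (pledges 0, payoff 158): pledging 30 → total 160, payoff 128. No gain.
Startup 2 (pledges 70, payoff 88): dropping to 0 → total 60, payoff 0. No gain.
Startup 3 (pledges 0, payoff 158): pledging 50 → total 180, payoff 108. No gain.
Startup 4 (pledges 60, payoff 98): dropping to 0 → total 70, payoff 0. No gain.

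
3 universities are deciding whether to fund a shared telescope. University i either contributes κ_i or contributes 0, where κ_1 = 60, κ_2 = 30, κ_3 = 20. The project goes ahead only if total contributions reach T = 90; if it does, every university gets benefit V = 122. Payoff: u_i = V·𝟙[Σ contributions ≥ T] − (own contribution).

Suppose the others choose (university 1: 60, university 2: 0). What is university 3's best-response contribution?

Others' total = 60. Even contributing 20 gives 80 < 90: no benefit either way.
Best response: 0.

0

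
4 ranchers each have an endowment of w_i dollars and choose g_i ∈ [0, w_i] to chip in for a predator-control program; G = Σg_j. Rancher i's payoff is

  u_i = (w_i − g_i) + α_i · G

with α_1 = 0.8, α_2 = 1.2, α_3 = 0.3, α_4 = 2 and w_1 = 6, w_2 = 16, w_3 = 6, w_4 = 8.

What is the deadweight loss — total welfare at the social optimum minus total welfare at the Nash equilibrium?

∂u_i/∂g_i = α_i − 1, so rancher i contributes w_i if α_i > 1, else 0.
α_i > 1 for i ∈ {2, 4}; NE contributions (0, 16, 0, 8), G = 24.
W^NE = Σw_i − G^NE + (Σα_i)·G^NE = 36 + 3.3·24 = 115.2.
Planner: ∂(Σu_j)/∂g_i = Σα_j − 1 = 3.3 > 0, so everyone contributes w_i; G^SO = 36, W^SO = 36 + 3.3·36 = 154.8.
Deadweight loss = 39.6.

39.6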